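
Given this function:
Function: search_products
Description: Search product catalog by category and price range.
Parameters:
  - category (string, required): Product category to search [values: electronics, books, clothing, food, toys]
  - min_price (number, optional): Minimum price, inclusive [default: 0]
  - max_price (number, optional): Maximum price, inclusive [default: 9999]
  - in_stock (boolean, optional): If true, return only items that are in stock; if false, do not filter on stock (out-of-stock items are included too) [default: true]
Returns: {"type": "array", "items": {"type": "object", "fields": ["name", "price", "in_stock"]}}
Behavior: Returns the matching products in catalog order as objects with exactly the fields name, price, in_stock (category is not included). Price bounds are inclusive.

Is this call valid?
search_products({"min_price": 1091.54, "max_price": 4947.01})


Checking required parameters...
Missing required parameter: category
Invalid - missing required parameter 'category'


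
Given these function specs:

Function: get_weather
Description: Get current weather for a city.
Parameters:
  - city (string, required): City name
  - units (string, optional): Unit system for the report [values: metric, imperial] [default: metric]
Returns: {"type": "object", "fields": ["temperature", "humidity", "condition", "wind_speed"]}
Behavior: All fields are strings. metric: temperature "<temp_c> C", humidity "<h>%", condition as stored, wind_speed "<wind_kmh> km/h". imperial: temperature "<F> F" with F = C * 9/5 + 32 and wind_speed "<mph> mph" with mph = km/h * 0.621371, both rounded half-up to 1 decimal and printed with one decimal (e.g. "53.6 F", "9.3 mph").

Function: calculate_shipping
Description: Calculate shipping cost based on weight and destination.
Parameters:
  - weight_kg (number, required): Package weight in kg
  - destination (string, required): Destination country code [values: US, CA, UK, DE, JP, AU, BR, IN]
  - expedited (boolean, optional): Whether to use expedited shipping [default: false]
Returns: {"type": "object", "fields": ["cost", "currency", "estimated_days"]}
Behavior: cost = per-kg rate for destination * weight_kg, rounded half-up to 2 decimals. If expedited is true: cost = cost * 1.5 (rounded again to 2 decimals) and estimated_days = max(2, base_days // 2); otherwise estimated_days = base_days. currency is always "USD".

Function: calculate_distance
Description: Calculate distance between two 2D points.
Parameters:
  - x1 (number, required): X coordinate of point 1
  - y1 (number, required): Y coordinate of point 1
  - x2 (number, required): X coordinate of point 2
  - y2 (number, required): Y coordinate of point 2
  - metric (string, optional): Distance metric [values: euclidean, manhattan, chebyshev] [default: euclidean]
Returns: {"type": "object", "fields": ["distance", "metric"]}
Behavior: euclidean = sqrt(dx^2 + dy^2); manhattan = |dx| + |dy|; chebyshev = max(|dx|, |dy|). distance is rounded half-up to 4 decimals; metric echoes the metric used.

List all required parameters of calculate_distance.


Parameters of calculate_distance and their required/optional flag:
  x1: required
  y1: required
  x2: required
  y2: required
  metric: optional
x1, x2, y1, y2


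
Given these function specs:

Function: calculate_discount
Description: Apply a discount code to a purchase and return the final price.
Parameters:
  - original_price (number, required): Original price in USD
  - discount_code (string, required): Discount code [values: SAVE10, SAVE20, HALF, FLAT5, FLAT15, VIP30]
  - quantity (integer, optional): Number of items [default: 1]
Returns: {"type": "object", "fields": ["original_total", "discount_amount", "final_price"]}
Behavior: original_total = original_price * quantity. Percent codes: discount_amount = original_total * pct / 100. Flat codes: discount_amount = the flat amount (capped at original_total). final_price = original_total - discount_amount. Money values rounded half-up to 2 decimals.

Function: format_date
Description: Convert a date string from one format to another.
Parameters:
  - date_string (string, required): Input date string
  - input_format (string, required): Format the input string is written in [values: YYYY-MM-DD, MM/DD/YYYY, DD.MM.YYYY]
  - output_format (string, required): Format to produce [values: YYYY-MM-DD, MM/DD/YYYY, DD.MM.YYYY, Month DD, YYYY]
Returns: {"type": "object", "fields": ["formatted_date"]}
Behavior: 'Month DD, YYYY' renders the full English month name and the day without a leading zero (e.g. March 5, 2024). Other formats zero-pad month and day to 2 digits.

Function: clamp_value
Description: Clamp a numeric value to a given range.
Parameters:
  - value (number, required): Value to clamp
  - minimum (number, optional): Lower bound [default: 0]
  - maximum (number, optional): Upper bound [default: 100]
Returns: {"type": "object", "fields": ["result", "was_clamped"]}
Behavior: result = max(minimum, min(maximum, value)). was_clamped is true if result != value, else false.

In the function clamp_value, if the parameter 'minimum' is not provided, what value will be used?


The clamp_value spec declares:
  - minimum (number, optional): Lower bound [default: 0]
Default:
0


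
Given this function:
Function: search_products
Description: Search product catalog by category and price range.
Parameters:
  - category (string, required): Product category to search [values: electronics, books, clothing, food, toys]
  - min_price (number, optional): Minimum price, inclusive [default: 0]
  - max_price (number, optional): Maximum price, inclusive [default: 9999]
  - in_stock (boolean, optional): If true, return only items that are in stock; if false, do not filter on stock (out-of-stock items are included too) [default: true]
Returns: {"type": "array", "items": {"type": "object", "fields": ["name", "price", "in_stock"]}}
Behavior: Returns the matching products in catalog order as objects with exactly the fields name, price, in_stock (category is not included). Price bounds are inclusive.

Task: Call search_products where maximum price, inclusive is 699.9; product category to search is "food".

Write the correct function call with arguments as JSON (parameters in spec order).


Mapping each described value to its parameter name:
  'Maximum price, inclusive' -> max_price = 699.9
  'Product category to search' -> category = "food"
search_products({"category": "food", "max_price": 699.9})


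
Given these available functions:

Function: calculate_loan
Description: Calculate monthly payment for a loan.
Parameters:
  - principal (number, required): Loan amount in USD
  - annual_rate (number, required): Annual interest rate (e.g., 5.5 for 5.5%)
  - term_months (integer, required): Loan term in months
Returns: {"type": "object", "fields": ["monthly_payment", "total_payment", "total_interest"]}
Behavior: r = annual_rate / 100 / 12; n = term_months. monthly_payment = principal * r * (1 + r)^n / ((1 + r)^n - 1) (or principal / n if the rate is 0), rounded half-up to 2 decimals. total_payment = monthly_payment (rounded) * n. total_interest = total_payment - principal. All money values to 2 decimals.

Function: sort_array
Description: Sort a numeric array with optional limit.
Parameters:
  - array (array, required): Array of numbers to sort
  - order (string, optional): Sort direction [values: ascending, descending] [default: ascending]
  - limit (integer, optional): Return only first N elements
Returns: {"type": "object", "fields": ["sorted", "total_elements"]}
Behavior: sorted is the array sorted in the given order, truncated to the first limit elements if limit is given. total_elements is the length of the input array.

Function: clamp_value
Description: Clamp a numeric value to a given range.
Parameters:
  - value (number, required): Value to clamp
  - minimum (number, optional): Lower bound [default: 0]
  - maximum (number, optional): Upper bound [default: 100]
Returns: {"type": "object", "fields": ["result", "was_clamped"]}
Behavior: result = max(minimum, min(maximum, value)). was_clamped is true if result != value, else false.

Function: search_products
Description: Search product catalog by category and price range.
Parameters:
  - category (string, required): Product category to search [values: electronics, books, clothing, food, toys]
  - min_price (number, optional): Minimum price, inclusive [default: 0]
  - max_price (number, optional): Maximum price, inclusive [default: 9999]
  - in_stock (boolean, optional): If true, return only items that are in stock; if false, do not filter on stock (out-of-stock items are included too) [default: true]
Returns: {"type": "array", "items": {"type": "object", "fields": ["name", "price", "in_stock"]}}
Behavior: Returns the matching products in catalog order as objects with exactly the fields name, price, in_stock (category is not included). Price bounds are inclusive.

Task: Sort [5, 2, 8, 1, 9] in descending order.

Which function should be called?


The task needs a function whose description is: Sort a numeric array with optional limit.
sort_array


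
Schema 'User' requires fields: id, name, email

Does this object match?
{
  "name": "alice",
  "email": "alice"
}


Checking required fields...
Missing: id
Invalid - missing required field 'id'


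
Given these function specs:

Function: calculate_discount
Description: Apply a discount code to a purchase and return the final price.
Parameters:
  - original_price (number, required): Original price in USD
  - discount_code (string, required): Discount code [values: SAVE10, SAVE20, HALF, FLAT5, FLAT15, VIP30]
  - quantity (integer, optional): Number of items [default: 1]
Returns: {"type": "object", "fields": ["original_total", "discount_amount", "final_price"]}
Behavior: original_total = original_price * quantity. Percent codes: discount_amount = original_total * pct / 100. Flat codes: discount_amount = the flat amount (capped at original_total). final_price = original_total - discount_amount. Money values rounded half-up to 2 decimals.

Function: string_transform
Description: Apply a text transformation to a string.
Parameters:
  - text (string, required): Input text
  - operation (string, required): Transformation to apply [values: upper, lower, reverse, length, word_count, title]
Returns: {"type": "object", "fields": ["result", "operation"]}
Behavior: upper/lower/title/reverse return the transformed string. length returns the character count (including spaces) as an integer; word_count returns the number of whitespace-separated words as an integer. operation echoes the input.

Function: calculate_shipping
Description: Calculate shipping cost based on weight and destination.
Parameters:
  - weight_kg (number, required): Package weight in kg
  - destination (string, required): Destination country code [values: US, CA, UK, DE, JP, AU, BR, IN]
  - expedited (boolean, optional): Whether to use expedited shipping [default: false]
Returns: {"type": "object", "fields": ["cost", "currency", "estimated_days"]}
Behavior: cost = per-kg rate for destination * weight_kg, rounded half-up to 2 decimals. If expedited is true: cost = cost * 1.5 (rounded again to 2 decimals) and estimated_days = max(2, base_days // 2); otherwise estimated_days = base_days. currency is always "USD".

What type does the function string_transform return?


The string_transform spec declares Returns: {"type": "object", "fields": ["result", "operation"]}
Type:
object


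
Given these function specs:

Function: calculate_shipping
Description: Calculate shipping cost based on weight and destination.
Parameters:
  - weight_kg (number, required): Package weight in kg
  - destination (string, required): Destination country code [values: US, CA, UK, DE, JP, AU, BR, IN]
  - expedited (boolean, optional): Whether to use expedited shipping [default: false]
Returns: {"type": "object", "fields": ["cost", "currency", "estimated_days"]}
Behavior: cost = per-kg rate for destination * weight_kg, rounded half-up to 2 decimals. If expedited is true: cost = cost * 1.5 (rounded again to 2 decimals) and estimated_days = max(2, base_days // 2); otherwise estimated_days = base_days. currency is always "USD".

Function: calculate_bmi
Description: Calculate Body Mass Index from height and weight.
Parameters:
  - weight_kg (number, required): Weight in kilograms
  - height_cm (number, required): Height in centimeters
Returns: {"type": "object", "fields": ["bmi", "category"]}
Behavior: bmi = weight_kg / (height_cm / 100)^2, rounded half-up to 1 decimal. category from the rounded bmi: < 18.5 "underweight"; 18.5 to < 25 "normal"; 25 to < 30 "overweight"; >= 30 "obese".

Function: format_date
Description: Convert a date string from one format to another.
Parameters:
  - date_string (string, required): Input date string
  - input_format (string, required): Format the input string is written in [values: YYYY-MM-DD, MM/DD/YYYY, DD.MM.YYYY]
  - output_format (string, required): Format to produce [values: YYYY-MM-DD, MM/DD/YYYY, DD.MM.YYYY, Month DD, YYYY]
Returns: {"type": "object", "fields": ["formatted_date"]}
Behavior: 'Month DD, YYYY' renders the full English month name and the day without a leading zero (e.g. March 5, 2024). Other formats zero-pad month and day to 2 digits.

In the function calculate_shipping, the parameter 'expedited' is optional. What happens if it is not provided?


The calculate_shipping spec declares:
  - expedited (boolean, optional): Whether to use expedited shipping [default: false]
It defaults to false


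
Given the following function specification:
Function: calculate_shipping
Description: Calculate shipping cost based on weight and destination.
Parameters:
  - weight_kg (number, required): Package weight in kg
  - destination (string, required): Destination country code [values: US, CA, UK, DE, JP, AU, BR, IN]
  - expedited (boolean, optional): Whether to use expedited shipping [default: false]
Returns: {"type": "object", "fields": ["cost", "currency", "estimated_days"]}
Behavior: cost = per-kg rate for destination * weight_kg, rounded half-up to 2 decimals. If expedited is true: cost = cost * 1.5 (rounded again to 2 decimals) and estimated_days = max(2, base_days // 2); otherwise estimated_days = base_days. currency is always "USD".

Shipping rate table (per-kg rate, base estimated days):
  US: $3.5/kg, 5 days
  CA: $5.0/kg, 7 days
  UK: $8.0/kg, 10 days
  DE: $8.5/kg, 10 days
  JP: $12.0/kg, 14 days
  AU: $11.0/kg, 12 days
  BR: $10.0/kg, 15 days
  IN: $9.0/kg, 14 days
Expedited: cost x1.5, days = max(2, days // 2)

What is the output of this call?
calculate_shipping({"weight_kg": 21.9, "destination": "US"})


Defaults applied: expedited=false
Rate for US: $3.5/kg, base 5 days
cost = 3.5 * 21.9 = 76.65 -> 76.65
expedited not set/false: estimated_days = 5
Output:
{"cost": 76.65, "currency": "USD", "estimated_days": 5}


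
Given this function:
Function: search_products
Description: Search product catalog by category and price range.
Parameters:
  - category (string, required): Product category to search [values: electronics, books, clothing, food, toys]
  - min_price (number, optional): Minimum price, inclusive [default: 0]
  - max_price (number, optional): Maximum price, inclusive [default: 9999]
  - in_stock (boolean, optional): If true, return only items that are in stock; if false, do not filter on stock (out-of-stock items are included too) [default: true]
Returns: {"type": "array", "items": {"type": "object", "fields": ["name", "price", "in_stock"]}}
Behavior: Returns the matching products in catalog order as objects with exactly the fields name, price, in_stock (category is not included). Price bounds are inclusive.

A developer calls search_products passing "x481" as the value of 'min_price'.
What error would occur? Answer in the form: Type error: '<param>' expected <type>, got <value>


Spec: 'min_price' is declared as number; "x481" is a string.
Type error: 'min_price' expected number, got "x481"


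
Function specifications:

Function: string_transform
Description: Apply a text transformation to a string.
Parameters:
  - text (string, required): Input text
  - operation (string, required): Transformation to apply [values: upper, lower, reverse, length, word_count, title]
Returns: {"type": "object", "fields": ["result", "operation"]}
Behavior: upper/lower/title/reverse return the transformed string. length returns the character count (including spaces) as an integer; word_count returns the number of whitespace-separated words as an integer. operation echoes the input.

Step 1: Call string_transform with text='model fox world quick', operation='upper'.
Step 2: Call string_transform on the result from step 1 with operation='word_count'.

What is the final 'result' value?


Step 1: string_transform(text='model fox world quick', operation='upper')
  -> result = 'MODEL FOX WORLD QUICK'
Step 2: string_transform(text='MODEL FOX WORLD QUICK', operation='word_count')
  words: MODEL, FOX, WORLD, QUICK -> 4
  -> result = 4
4


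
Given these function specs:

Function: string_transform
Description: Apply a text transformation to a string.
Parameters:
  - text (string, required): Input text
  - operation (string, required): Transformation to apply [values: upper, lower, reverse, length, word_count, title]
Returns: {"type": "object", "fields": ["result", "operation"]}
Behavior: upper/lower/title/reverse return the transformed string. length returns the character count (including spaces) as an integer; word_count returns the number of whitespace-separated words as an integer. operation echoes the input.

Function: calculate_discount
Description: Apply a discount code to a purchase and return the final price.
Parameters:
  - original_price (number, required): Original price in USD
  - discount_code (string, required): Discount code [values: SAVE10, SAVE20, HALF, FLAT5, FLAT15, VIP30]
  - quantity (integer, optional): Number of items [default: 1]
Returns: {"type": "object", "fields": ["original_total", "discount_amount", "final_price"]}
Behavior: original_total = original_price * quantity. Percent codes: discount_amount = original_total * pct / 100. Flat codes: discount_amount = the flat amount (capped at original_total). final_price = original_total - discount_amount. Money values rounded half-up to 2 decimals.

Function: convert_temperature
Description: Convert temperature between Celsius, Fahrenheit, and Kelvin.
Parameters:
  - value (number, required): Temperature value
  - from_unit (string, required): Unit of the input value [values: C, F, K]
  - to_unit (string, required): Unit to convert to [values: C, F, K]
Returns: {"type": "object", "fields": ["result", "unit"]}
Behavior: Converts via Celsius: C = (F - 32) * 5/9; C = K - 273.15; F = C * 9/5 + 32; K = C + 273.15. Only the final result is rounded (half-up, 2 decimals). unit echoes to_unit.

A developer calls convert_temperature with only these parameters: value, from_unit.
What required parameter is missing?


Required parameters: value, from_unit, to_unit
Provided: value, from_unit
Missing: to_unit
to_unit


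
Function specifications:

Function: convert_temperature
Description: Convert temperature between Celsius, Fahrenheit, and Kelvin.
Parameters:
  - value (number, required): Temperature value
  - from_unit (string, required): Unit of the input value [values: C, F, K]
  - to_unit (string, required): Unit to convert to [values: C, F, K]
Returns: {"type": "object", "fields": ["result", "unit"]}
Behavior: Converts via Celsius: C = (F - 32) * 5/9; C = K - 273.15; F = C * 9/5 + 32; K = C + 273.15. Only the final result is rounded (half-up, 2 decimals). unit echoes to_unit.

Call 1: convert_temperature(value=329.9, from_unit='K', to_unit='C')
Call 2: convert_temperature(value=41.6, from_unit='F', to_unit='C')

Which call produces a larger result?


Call 1:
  To C: 329.9 - 273.15 = 56.75
  Target is C: 56.75
  Round to 2 decimals: 56.75
  -> 56.75 C
Call 2:
  To C: (41.6 - 32) * 5/9 = 5.333333
  Target is C: 5.333333
  Round to 2 decimals: 5.33
  -> 5.33 C
Call 1 (56.75 C)


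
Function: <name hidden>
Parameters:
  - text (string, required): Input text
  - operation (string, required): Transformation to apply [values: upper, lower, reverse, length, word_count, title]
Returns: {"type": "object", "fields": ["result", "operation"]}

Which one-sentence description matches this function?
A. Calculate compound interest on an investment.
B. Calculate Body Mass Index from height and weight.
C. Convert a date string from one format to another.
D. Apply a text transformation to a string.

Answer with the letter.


Parameters text, operation and return ["result", "operation"] fit: Apply a text transformation to a string.
D


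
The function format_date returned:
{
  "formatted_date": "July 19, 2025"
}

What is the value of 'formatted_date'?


July 19, 2025


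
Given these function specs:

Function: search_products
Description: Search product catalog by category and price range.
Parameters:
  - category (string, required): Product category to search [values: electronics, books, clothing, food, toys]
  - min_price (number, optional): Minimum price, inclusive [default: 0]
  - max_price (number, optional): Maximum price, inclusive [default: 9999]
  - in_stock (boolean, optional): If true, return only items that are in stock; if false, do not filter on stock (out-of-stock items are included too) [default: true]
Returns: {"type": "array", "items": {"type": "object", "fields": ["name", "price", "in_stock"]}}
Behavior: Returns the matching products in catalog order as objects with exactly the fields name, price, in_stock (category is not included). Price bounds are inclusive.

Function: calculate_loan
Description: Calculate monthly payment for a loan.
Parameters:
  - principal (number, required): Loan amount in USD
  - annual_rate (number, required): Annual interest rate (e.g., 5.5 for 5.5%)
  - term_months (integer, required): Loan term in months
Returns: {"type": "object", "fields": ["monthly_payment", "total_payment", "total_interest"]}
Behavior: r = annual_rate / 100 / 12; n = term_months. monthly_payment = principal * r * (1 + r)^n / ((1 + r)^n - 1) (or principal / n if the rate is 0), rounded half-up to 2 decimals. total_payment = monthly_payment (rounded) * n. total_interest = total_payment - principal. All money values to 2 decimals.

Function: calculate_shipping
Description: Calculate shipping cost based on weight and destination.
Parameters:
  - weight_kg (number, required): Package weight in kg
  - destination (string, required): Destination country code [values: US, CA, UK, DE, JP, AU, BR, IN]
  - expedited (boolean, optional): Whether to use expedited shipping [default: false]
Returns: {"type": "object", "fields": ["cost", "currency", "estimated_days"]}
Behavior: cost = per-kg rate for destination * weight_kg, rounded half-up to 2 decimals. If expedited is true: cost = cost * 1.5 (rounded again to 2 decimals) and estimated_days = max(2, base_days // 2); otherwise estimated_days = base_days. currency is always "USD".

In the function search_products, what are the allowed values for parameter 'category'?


The search_products spec declares:
  - category (string, required): Product category to search [values: electronics, books, clothing, food, toys]
Allowed values:
electronics, books, clothing, food, toys


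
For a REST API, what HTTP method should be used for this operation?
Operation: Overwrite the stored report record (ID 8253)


GET = read, POST = create, PUT = update/replace, DELETE = remove
This operation is an update/replace.
PUT


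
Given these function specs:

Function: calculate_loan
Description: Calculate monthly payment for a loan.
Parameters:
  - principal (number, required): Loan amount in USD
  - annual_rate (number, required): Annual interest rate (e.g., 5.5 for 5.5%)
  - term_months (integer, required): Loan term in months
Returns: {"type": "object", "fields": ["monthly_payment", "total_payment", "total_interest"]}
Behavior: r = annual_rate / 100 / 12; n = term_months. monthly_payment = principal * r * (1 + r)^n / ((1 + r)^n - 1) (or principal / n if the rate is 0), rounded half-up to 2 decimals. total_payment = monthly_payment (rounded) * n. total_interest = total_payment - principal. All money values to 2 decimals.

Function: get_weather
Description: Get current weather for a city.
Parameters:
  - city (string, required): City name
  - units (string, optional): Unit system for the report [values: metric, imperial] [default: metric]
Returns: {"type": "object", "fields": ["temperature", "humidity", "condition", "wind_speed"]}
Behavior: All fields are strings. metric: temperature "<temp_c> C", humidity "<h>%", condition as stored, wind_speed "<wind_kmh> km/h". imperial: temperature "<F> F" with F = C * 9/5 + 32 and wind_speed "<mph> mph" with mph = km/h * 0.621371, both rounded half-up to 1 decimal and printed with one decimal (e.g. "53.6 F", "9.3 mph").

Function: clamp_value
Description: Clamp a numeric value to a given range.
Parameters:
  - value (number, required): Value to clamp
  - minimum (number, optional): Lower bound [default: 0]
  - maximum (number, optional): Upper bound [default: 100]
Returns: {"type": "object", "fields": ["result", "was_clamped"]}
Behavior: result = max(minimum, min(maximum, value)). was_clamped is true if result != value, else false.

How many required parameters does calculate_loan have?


Parameters of calculate_loan: principal (required), annual_rate (required), term_months (required)
Required count:
3


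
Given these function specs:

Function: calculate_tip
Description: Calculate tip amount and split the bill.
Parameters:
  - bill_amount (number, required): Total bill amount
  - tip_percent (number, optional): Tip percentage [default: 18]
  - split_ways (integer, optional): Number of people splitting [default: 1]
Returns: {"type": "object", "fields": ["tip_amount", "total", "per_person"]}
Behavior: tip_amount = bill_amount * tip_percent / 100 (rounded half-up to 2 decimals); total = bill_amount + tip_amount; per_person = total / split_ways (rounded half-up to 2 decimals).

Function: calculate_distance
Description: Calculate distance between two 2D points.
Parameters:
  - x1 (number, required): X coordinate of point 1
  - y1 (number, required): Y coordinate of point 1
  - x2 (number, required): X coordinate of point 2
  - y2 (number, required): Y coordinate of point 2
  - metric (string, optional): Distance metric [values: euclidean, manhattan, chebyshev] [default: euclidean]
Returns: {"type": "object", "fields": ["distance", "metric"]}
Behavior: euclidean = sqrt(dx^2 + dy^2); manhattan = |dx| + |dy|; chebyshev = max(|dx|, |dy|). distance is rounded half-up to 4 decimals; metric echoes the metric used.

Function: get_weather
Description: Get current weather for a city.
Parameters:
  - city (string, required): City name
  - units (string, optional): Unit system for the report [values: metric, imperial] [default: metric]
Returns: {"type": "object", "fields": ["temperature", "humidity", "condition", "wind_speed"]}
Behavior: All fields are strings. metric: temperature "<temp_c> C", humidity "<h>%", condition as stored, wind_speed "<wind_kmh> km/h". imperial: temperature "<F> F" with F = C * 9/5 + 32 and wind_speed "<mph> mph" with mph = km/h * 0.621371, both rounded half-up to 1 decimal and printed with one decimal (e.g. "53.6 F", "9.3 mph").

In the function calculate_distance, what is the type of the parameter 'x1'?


The calculate_distance spec declares:
  - x1 (number, required): X coordinate of point 1
Type:
number


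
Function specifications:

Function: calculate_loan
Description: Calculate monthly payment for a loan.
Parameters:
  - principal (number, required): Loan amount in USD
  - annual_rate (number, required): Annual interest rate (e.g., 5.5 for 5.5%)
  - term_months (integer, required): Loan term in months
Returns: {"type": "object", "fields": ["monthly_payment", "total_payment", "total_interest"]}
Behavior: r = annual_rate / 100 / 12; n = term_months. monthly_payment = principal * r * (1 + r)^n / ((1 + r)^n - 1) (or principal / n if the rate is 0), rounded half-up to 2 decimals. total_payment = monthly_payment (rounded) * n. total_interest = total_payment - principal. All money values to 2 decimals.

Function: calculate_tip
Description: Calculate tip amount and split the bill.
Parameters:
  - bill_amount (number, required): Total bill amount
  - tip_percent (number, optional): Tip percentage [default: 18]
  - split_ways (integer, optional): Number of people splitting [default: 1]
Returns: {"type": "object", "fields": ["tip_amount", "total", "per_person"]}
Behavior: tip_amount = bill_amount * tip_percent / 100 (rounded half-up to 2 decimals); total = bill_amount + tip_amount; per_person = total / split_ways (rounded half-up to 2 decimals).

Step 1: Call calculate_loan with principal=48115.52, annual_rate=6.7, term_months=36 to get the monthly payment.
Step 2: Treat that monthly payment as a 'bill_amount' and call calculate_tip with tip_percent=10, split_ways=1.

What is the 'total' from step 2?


Step 1: calculate_loan(principal=48115.52, annual_rate=6.7, term_months=36)
  r = 6.7 / 100 / 12 = 0.005583333333 (keep full precision)
  (1 + r)^36 = 1.22194146
  monthly_payment = 48115.52 * 0.005583333333 * 1.22194146 / (1.22194146 - 1) = 1479.07672 -> 1479.08
  total_payment = 1479.08 * 36 = 53246.88
  total_interest = 53246.88 - 48115.52 = 5131.36
  -> monthly_payment = 1479.08
Step 2: calculate_tip(bill_amount=1479.08, tip_percent=10, split_ways=1)
  tip_amount = 1479.08 * 10/100 = 147.908 -> 147.91
  total = 1479.08 + 147.91 = 1626.99
  per_person = 1626.99 / 1 = 1626.99 -> 1626.99
  -> total = 1626.99
$1626.99


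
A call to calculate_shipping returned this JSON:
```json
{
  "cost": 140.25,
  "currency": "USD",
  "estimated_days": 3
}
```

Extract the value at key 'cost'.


140.25


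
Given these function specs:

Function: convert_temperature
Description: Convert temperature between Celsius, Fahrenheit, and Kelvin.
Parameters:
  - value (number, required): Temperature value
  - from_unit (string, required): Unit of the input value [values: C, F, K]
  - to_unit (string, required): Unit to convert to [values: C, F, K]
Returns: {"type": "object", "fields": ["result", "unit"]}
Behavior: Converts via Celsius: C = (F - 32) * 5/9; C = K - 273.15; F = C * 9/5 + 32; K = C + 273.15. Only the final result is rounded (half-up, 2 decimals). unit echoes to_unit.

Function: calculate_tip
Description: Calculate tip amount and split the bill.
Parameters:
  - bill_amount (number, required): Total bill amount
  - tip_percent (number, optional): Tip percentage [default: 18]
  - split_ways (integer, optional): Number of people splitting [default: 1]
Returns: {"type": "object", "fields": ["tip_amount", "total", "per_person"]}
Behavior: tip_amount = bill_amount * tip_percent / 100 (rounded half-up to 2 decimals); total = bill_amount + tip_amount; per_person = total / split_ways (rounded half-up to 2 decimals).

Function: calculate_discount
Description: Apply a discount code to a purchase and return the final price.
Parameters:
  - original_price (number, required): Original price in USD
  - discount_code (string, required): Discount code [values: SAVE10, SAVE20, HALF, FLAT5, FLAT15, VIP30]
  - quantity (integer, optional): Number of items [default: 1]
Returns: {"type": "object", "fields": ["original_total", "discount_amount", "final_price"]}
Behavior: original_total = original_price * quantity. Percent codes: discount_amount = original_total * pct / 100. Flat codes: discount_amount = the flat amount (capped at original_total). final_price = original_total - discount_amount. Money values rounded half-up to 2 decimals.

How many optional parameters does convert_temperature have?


Parameters of convert_temperature: value (required), from_unit (required), to_unit (required)
Optional count:
0


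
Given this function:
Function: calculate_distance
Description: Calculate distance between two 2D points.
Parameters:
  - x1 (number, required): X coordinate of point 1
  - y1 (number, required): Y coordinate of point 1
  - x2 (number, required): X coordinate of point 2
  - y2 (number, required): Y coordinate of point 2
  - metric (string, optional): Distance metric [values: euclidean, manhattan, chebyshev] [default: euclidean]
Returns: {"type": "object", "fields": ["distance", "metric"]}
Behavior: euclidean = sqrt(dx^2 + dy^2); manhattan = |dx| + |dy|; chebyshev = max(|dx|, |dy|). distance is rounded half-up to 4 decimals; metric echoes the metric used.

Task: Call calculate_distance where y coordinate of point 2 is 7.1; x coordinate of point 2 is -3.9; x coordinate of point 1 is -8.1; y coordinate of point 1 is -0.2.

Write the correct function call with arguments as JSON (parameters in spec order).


Mapping each described value to its parameter name:
  'Y coordinate of point 2' -> y2 = 7.1
  'X coordinate of point 2' -> x2 = -3.9
  'X coordinate of point 1' -> x1 = -8.1
  'Y coordinate of point 1' -> y1 = -0.2
calculate_distance({"x1": -8.1, "y1": -0.2, "x2": -3.9, "y2": 7.1})


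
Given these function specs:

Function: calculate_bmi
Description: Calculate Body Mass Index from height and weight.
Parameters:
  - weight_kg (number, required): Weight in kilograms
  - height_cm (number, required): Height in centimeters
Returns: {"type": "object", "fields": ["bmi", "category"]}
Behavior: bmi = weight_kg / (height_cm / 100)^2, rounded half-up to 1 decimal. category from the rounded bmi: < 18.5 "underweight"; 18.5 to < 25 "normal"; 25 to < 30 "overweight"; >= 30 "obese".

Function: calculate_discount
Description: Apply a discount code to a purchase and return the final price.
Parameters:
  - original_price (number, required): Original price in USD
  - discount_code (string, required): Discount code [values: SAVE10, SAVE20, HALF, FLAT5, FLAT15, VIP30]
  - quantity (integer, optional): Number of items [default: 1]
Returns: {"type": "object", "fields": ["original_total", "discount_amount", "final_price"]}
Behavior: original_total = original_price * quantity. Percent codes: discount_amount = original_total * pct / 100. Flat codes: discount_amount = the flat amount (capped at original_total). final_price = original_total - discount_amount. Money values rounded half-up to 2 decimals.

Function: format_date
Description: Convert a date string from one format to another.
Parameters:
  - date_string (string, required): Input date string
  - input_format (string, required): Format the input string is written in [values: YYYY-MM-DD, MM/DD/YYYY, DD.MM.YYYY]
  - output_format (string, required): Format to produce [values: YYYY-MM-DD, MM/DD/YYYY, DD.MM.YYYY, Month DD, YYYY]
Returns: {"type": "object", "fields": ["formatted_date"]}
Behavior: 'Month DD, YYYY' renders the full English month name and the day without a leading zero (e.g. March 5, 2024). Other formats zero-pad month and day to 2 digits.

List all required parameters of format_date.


Parameters of format_date and their required/optional flag:
  date_string: required
  input_format: required
  output_format: required
date_string, input_format, output_format


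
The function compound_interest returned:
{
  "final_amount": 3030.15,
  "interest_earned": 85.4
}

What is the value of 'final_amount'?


3030.15


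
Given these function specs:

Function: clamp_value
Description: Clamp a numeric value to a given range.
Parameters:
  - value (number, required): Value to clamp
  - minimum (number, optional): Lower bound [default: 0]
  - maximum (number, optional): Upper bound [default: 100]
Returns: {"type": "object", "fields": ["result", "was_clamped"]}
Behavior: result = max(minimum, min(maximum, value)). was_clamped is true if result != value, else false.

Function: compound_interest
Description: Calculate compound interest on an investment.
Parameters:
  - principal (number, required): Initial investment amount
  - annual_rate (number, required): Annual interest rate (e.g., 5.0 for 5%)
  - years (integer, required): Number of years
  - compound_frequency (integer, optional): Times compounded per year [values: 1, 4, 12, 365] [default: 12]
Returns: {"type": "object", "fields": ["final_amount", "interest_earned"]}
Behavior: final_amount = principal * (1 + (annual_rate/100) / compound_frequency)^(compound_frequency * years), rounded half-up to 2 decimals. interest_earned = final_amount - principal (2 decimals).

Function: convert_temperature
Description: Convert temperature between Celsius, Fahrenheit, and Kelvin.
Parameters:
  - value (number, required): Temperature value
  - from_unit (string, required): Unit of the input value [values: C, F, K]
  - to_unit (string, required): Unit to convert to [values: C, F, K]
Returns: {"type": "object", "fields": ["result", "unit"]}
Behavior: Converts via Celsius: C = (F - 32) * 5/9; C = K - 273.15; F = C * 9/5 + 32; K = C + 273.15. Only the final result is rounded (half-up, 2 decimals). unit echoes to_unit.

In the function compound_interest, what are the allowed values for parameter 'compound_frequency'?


The compound_interest spec declares:
  - compound_frequency (integer, optional): Times compounded per year [values: 1, 4, 12, 365] [default: 12]
Allowed values:
1, 4, 12, 365


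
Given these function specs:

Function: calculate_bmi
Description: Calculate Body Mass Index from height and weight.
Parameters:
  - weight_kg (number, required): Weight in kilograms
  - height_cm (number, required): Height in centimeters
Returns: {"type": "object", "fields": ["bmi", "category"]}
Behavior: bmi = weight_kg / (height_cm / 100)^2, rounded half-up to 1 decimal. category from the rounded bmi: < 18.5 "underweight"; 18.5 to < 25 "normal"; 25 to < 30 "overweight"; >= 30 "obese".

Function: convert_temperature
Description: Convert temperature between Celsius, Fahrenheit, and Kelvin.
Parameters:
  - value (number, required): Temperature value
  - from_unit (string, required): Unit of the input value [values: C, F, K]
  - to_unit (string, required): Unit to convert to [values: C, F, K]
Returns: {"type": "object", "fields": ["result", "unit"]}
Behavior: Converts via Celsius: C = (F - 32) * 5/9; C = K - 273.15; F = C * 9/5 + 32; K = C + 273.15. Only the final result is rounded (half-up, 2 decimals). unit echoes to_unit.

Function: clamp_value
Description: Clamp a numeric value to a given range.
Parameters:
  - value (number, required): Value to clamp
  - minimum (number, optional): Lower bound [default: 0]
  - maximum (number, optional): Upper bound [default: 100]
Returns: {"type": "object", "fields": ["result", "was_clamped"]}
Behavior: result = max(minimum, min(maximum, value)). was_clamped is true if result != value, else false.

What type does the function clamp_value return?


The clamp_value spec declares Returns: {"type": "object", "fields": ["result", "was_clamped"]}
Type:
object


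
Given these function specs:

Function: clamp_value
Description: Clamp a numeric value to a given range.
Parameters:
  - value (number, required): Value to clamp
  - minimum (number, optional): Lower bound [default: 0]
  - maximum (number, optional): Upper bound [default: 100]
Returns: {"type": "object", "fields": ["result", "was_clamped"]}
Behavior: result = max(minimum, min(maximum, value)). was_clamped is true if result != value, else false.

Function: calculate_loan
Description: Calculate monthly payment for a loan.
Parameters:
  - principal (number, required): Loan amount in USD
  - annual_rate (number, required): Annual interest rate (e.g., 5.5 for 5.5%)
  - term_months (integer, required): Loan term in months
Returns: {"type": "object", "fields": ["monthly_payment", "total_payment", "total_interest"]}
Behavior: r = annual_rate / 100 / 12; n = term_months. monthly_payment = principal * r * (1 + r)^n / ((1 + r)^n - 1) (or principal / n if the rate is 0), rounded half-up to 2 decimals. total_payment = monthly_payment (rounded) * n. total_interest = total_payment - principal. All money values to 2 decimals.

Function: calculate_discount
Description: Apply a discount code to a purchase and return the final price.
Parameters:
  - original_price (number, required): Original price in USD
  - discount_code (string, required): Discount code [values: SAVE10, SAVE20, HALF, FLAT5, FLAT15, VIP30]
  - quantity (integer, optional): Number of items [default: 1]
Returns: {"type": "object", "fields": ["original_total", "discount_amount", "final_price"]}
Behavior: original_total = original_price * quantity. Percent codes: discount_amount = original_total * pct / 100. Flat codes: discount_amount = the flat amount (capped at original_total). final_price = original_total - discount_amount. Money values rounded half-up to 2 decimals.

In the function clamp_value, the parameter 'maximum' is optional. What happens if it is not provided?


The clamp_value spec declares:
  - maximum (number, optional): Upper bound [default: 100]
It defaults to 100
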